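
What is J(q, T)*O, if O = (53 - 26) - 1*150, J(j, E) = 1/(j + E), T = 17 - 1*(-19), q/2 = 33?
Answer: -41/34 ≈ -1.2059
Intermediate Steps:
q = 66 (q = 2*33 = 66)
T = 36 (T = 17 + 19 = 36)
J(j, E) = 1/(E + j)
O = -123 (O = 27 - 150 = -123)
J(q, T)*O = -123/(36 + 66) = -123/102 = (1/102)*(-123) = -41/34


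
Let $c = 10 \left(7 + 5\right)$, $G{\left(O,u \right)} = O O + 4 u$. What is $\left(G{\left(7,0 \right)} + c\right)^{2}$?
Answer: $28561$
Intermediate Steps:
$G{\left(O,u \right)} = O^{2} + 4 u$
$c = 120$ ($c = 10 \cdot 12 = 120$)
$\left(G{\left(7,0 \right)} + c\right)^{2} = \left(\left(7^{2} + 4 \cdot 0\right) + 120\right)^{2} = \left(\left(49 + 0\right) + 120\right)^{2} = \left(49 + 120\right)^{2} = 169^{2} = 28561$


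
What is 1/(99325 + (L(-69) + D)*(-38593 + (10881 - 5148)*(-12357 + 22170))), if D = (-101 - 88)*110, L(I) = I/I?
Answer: -1/1168743676779 ≈ -8.5562e-13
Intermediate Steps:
L(I) = 1
D = -20790 (D = -189*110 = -20790)
1/(99325 + (L(-69) + D)*(-38593 + (10881 - 5148)*(-12357 + 22170))) = 1/(99325 + (1 - 20790)*(-38593 + (10881 - 5148)*(-12357 + 22170))) = 1/(99325 - 20789*(-38593 + 5733*9813)) = 1/(99325 - 20789*(-38593 + 56257929)) = 1/(99325 - 20789*56219336) = 1/(99325 - 1168743776104) = 1/(-1168743676779) = -1/1168743676779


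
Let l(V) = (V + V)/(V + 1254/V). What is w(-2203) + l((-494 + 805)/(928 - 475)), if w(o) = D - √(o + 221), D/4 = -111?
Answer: -114298196866/257428807 - I*√1982 ≈ -444.0 - 44.52*I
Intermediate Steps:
D = -444 (D = 4*(-111) = -444)
l(V) = 2*V/(V + 1254/V) (l(V) = (2*V)/(V + 1254/V) = 2*V/(V + 1254/V))
w(o) = -444 - √(221 + o) (w(o) = -444 - √(o + 221) = -444 - √(221 + o))
w(-2203) + l((-494 + 805)/(928 - 475)) = (-444 - √(221 - 2203)) + 2*((-494 + 805)/(928 - 475))²/(1254 + ((-494 + 805)/(928 - 475))²) = (-444 - √(-1982)) + 2*(311/453)²/(1254 + (311/453)²) = (-444 - I*√1982) + 2*(311*(1/453))²/(1254 + (311*(1/453))²) = (-444 - I*√1982) + 2*(311/453)²/(1254 + (311/453)²) = (-444 - I*√1982) + 2*(96721/205209)/(1254 + 96721/205209) = (-444 - I*√1982) + 2*(96721/205209)/(257428807/205209) = (-444 - I*√1982) + 2*(96721/205209)*(205209/257428807) = (-444 - I*√1982) + 193442/257428807 = -114298196866/257428807 - I*√1982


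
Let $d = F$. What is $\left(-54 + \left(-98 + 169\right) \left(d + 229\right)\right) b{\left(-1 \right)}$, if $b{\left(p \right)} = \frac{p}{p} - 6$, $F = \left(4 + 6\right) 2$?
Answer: $-88125$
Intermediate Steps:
$F = 20$ ($F = 10 \cdot 2 = 20$)
$d = 20$
$b{\left(p \right)} = -5$ ($b{\left(p \right)} = 1 - 6 = -5$)
$\left(-54 + \left(-98 + 169\right) \left(d + 229\right)\right) b{\left(-1 \right)} = \left(-54 + \left(-98 + 169\right) \left(20 + 229\right)\right) \left(-5\right) = \left(-54 + 71 \cdot 249\right) \left(-5\right) = \left(-54 + 17679\right) \left(-5\right) = 17625 \left(-5\right) = -88125$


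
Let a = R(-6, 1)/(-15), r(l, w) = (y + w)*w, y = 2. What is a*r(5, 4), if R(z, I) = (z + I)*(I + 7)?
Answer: 64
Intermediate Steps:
r(l, w) = w*(2 + w) (r(l, w) = (2 + w)*w = w*(2 + w))
R(z, I) = (7 + I)*(I + z) (R(z, I) = (I + z)*(7 + I) = (7 + I)*(I + z))
a = 8/3 (a = (1² + 7*1 + 7*(-6) + 1*(-6))/(-15) = (1 + 7 - 42 - 6)*(-1/15) = -40*(-1/15) = 8/3 ≈ 2.6667)
a*r(5, 4) = 8*(4*(2 + 4))/3 = 8*(4*6)/3 = (8/3)*24 = 64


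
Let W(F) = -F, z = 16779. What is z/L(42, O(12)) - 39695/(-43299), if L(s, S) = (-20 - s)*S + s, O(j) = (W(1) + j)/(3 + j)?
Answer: -640920275/132444 ≈ -4839.2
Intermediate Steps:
O(j) = (-1 + j)/(3 + j) (O(j) = (-1*1 + j)/(3 + j) = (-1 + j)/(3 + j))
L(s, S) = s + S*(-20 - s) (L(s, S) = S*(-20 - s) + s = s + S*(-20 - s))
z/L(42, O(12)) - 39695/(-43299) = 16779/(42 - 20*(-1 + 12)/(3 + 12) - 1*(-1 + 12)/(3 + 12)*42) - 39695/(-43299) = 16779/(42 - 20*11/15 - 1*11/15*42) - 39695*(-1/43299) = 16779/(42 - 4*11/3 - 1*(1/15)*11*42) + 2335/2547 = 16779/(42 - 20*11/15 - 1*11/15*42) + 2335/2547 = 16779/(42 - 44/3 - 154/5) + 2335/2547 = 16779/(-52/15) + 2335/2547 = 16779*(-15/52) + 2335/2547 = -251685/52 + 2335/2547 = -640920275/132444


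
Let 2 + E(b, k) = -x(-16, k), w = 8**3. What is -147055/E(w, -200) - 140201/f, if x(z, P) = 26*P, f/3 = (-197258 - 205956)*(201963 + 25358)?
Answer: -10109186570722178/357332649292059 ≈ -28.291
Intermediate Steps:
f = -274977029082 (f = 3*((-197258 - 205956)*(201963 + 25358)) = 3*(-403214*227321) = 3*(-91659009694) = -274977029082)
w = 512
E(b, k) = -2 - 26*k
-147055/E(w, -200) - 140201/f = -147055/(-2 - 26*(-200)) - 140201/(-274977029082) = -147055/(-2 + 5200) - 140201*(-1/274977029082) = -147055/5198 + 140201/274977029082 = -10109186570722178/357332649292059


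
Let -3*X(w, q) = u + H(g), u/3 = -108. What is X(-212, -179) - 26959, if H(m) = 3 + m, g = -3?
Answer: -26851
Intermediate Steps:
u = -324 (u = 3*(-108) = -324)
X(w, q) = 108 (X(w, q) = -(-324 + (3 - 3))/3 = -(-324 + 0)/3 = -⅓*(-324) = 108)
X(-212, -179) - 26959 = 108 - 26959 = -26851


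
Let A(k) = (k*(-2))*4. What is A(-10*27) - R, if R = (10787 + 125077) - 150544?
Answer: 16840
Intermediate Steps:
A(k) = -8*k (A(k) = -2*k*4 = -8*k)
R = -14680 (R = 135864 - 150544 = -14680)
A(-10*27) - R = -(-80)*27 - 1*(-14680) = -8*(-270) + 14680 = 2160 + 14680 = 16840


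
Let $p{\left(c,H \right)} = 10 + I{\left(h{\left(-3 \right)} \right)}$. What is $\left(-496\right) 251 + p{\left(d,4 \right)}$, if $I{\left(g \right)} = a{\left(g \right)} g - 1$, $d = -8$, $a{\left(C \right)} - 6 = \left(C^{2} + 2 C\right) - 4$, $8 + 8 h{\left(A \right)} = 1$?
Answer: $- \frac{63737799}{512} \approx -1.2449 \cdot 10^{5}$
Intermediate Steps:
$h{\left(A \right)} = - \frac{7}{8}$ ($h{\left(A \right)} = -1 + \frac{1}{8} \cdot 1 = -1 + \frac{1}{8} = - \frac{7}{8}$)
$a{\left(C \right)} = 2 + C^{2} + 2 C$ ($a{\left(C \right)} = 6 - \left(4 - C^{2} - 2 C\right) = 6 + \left(-4 + C^{2} + 2 C\right) = 2 + C^{2} + 2 C$)
$I{\left(g \right)} = -1 + g \left(2 + g^{2} + 2 g\right)$ ($I{\left(g \right)} = \left(2 + g^{2} + 2 g\right) g - 1 = g \left(2 + g^{2} + 2 g\right) - 1 = -1 + g \left(2 + g^{2} + 2 g\right)$)
$p{\left(c,H \right)} = \frac{4153}{512}$ ($p{\left(c,H \right)} = 10 - \left(1 + \frac{7 \left(2 + \left(- \frac{7}{8}\right)^{2} + 2 \left(- \frac{7}{8}\right)\right)}{8}\right) = 10 - \left(1 + \frac{7 \left(2 + \frac{49}{64} - \frac{7}{4}\right)}{8}\right) = 10 - \frac{967}{512} = \frac{4153}{512}$)
$\left(-496\right) 251 + p{\left(d,4 \right)} = \left(-496\right) 251 + \frac{4153}{512} = -124496 + \frac{4153}{512} = - \frac{63737799}{512}$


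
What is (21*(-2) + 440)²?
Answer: 158404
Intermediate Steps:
(21*(-2) + 440)² = (-42 + 440)² = 398² = 158404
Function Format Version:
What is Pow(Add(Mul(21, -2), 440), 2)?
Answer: 158404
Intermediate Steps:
Pow(Add(Mul(21, -2), 440), 2) = Pow(Add(-42, 440), 2) = Pow(398, 2) = 158404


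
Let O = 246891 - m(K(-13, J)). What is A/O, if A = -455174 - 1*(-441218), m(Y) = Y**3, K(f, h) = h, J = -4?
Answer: -13956/246955 ≈ -0.056512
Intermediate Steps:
A = -13956 (A = -455174 + 441218 = -13956)
O = 246955 (O = 246891 - 1*(-4)**3 = 246891 - 1*(-64) = 246891 + 64 = 246955)
A/O = -13956/246955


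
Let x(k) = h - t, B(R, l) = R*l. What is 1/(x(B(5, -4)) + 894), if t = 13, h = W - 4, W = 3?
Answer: 1/880 ≈ 0.0011364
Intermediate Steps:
h = -1 (h = 3 - 4 = -1)
x(k) = -14 (x(k) = -1 - 1*13 = -1 - 13 = -14)
1/(x(B(5, -4)) + 894) = 1/(-14 + 894) = 1/880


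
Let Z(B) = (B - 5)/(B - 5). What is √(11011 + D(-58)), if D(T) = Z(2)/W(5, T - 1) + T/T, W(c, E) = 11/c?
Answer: √1332507/11 ≈ 104.94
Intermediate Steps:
Z(B) = 1 (Z(B) = (-5 + B)/(-5 + B) = 1)
D(T) = 16/11 (D(T) = 1/(11/5) + T/T = 1/(11*(⅕)) + 1 = 1/(11/5) + 1 = 1*(5/11) + 1 = 5/11 + 1 = 16/11)
√(11011 + D(-58)) = √(11011 + 16/11) = √(121137/11) = √1332507/11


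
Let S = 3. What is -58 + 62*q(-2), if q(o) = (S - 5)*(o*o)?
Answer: -554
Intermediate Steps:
q(o) = -2*o**2 (q(o) = (3 - 5)*(o*o) = -2*o**2)
-58 + 62*q(-2) = -58 + 62*(-2*(-2)**2) = -58 + 62*(-2*4) = -58 + 62*(-8) = -58 - 496 = -554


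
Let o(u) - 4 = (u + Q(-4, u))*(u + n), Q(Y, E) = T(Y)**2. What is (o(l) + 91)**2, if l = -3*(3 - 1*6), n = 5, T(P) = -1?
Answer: 55225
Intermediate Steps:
Q(Y, E) = 1 (Q(Y, E) = (-1)**2 = 1)
l = 9 (l = -3*(3 - 6) = -3*(-3) = 9)
o(u) = 4 + (1 + u)*(5 + u) (o(u) = 4 + (u + 1)*(u + 5) = 4 + (1 + u)*(5 + u))
(o(l) + 91)**2 = ((9 + 9**2 + 6*9) + 91)**2 = ((9 + 81 + 54) + 91)**2 = (144 + 91)**2 = 235**2 = 55225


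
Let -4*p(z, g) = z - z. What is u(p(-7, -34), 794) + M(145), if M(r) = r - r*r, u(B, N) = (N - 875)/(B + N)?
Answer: -16578801/794 ≈ -20880.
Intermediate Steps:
p(z, g) = 0 (p(z, g) = -(z - z)/4 = -¼*0 = 0)
u(B, N) = (-875 + N)/(B + N)
M(r) = r - r²
u(p(-7, -34), 794) + M(145) = (-875 + 794)/(0 + 794) + 145*(1 - 1*145) = -81/794 + 145*(1 - 145) = (1/794)*(-81) + 145*(-144) = -81/794 - 20880 = -16578801/794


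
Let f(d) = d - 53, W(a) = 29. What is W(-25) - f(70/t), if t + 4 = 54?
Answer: 403/5 ≈ 80.600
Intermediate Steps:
t = 50 (t = -4 + 54 = 50)
f(d) = -53 + d
W(-25) - f(70/t) = 29 - (-53 + 70/50) = 29 - (-53 + 70*(1/50)) = 29 - (-53 + 7/5) = 29 - 1*(-258/5) = 29 + 258/5 = 403/5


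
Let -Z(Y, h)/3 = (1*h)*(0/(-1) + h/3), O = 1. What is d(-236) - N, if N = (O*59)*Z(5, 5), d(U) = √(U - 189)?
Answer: 1475 + 5*I*√17 ≈ 1475.0 + 20.616*I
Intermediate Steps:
d(U) = √(-189 + U)
Z(Y, h) = -h² (Z(Y, h) = -3*1*h*(0/(-1) + h/3) = -3*h*(0*(-1) + h*(⅓)) = -3*h*(0 + h/3) = -3*h*h/3 = -h²)
N = -1475 (N = (1*59)*(-1*5²) = 59*(-1*25) = 59*(-25) = -1475)
d(-236) - N = √(-189 - 236) - 1*(-1475) = √(-425) + 1475 = 5*I*√17 + 1475 = 1475 + 5*I*√17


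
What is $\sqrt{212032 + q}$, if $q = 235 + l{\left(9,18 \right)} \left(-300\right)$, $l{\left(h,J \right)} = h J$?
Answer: $\sqrt{163667} \approx 404.56$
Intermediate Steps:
$l{\left(h,J \right)} = J h$
$q = -48365$ ($q = 235 + 18 \cdot 9 \left(-300\right) = 235 + 162 \left(-300\right) = 235 - 48600 = -48365$)
$\sqrt{212032 + q} = \sqrt{212032 - 48365} = \sqrt{163667}$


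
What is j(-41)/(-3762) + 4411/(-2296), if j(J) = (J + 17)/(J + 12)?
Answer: -80214397/41748168 ≈ -1.9214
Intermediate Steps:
j(J) = (17 + J)/(12 + J)
j(-41)/(-3762) + 4411/(-2296) = ((17 - 41)/(12 - 41))/(-3762) + 4411/(-2296) = (-24/(-29))*(-1/3762) + 4411*(-1/2296) = -1/29*(-24)*(-1/3762) - 4411/2296 = (24/29)*(-1/3762) - 4411/2296 = -4/18183 - 4411/2296 = -80214397/41748168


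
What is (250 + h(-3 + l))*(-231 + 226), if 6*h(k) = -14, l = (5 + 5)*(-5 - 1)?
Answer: -3715/3 ≈ -1238.3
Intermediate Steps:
l = -60 (l = 10*(-6) = -60)
h(k) = -7/3 (h(k) = (⅙)*(-14) = -7/3)
(250 + h(-3 + l))*(-231 + 226) = (250 - 7/3)*(-231 + 226) = (743/3)*(-5) = -3715/3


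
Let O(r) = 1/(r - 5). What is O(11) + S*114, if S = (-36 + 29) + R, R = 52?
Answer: 30781/6 ≈ 5130.2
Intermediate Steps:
O(r) = 1/(-5 + r)
S = 45 (S = (-36 + 29) + 52 = -7 + 52 = 45)
O(11) + S*114 = 1/(-5 + 11) + 45*114 = 1/6 + 5130 = ⅙ + 5130 = 30781/6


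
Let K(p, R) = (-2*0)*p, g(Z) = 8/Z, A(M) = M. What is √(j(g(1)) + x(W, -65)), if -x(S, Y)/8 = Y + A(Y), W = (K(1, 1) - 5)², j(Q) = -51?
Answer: √989 ≈ 31.448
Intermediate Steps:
K(p, R) = 0 (K(p, R) = 0*p = 0)
W = 25 (W = (0 - 5)² = (-5)² = 25)
x(S, Y) = -16*Y (x(S, Y) = -8*(Y + Y) = -16*Y)
√(j(g(1)) + x(W, -65)) = √(-51 - 16*(-65)) = √(-51 + 1040) = √989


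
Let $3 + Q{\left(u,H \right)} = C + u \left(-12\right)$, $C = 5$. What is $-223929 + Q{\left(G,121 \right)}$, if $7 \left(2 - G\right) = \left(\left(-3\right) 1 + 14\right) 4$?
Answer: $- \frac{1567129}{7} \approx -2.2388 \cdot 10^{5}$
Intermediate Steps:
$G = - \frac{30}{7}$ ($G = 2 - \frac{\left(\left(-3\right) 1 + 14\right) 4}{7} = 2 - \frac{\left(-3 + 14\right) 4}{7} = 2 - \frac{11 \cdot 4}{7} = 2 - \frac{44}{7} = - \frac{30}{7} \approx -4.2857$)
$Q{\left(u,H \right)} = 2 - 12 u$ ($Q{\left(u,H \right)} = -3 + \left(5 + u \left(-12\right)\right) = -3 - \left(-5 + 12 u\right) = 2 - 12 u$)
$-223929 + Q{\left(G,121 \right)} = -223929 + \left(2 - - \frac{360}{7}\right) = -223929 + \left(2 + \frac{360}{7}\right) = -223929 + \frac{374}{7} = - \frac{1567129}{7}$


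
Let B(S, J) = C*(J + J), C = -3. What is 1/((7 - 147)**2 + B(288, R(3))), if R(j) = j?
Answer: 1/19582 ≈ 5.1067e-5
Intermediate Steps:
B(S, J) = -6*J (B(S, J) = -3*(J + J) = -6*J)
1/((7 - 147)**2 + B(288, R(3))) = 1/((7 - 147)**2 - 6*3) = 1/((-140)**2 - 18) = 1/(19600 - 18) = 1/19582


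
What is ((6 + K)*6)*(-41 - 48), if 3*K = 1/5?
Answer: -16198/5 ≈ -3239.6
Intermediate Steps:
K = 1/15 (K = (⅓)/5 = (⅓)*(⅕) = 1/15 ≈ 0.066667)
((6 + K)*6)*(-41 - 48) = ((6 + 1/15)*6)*(-41 - 48) = ((91/15)*6)*(-89) = (182/5)*(-89) = -16198/5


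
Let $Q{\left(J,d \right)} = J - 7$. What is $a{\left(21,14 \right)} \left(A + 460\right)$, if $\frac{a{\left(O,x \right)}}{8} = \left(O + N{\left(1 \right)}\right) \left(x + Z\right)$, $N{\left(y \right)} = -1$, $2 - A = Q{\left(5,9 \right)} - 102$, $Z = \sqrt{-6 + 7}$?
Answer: $1358400$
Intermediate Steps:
$Q{\left(J,d \right)} = -7 + J$ ($Q{\left(J,d \right)} = J - 7 = -7 + J$)
$Z = 1$ ($Z = \sqrt{1} = 1$)
$A = 106$ ($A = 2 - \left(\left(-7 + 5\right) - 102\right) = 2 - \left(-2 - 102\right) = 2 - -104 = 2 + 104 = 106$)
$a{\left(O,x \right)} = 8 \left(1 + x\right) \left(-1 + O\right)$ ($a{\left(O,x \right)} = 8 \left(O - 1\right) \left(x + 1\right) = 8 \left(-1 + O\right) \left(1 + x\right) = 8 \left(1 + x\right) \left(-1 + O\right)$)
$a{\left(21,14 \right)} \left(A + 460\right) = \left(-8 - 112 + 8 \cdot 21 + 8 \cdot 21 \cdot 14\right) \left(106 + 460\right) = \left(-8 - 112 + 168 + 2352\right) 566 = 2400 \cdot 566 = 1358400$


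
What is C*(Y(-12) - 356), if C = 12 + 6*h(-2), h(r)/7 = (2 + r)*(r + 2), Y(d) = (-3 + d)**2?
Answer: -1572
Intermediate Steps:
h(r) = 7*(2 + r)**2 (h(r) = 7*((2 + r)*(r + 2)) = 7*((2 + r)*(2 + r)) = 7*(2 + r)**2)
C = 12 (C = 12 + 6*(7*(2 - 2)**2) = 12 + 6*(7*0**2) = 12 + 6*(7*0) = 12 + 6*0 = 12 + 0 = 12)
C*(Y(-12) - 356) = 12*((-3 - 12)**2 - 356) = 12*((-15)**2 - 356) = 12*(225 - 356) = 12*(-131) = -1572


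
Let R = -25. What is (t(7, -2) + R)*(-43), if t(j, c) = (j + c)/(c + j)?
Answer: 1032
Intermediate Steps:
t(j, c) = 1 (t(j, c) = (c + j)/(c + j) = 1)
(t(7, -2) + R)*(-43) = (1 - 25)*(-43) = -24*(-43) = 1032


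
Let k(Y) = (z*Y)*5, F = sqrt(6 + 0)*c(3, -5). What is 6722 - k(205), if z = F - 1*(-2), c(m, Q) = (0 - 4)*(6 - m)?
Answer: 4672 + 12300*sqrt(6) ≈ 34801.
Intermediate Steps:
c(m, Q) = -24 + 4*m (c(m, Q) = -4*(6 - m) = -24 + 4*m)
F = -12*sqrt(6) (F = sqrt(6 + 0)*(-24 + 4*3) = sqrt(6)*(-24 + 12) = sqrt(6)*(-12) = -12*sqrt(6) ≈ -29.394)
z = 2 - 12*sqrt(6) (z = -12*sqrt(6) - 1*(-2) = -12*sqrt(6) + 2 = 2 - 12*sqrt(6) ≈ -27.394)
k(Y) = 5*Y*(2 - 12*sqrt(6)) (k(Y) = ((2 - 12*sqrt(6))*Y)*5 = (Y*(2 - 12*sqrt(6)))*5 = 5*Y*(2 - 12*sqrt(6)))
6722 - k(205) = 6722 - 10*205*(1 - 6*sqrt(6)) = 6722 - (2050 - 12300*sqrt(6)) = 6722 + (-2050 + 12300*sqrt(6)) = 4672 + 12300*sqrt(6)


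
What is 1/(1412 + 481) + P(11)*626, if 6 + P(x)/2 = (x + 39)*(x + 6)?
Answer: 2000310385/1893 ≈ 1.0567e+6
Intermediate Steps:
P(x) = -12 + 2*(6 + x)*(39 + x) (P(x) = -12 + 2*((x + 39)*(x + 6)) = -12 + 2*((39 + x)*(6 + x)) = -12 + 2*((6 + x)*(39 + x)) = -12 + 2*(6 + x)*(39 + x))
1/(1412 + 481) + P(11)*626 = 1/(1412 + 481) + (456 + 2*11**2 + 90*11)*626 = 1/1893 + (456 + 2*121 + 990)*626 = 1/1893 + (456 + 242 + 990)*626 = 1/1893 + 1688*626 = 1/1893 + 1056688 = 2000310385/1893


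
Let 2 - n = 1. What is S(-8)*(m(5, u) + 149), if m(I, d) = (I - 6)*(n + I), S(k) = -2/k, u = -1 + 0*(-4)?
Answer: 143/4 ≈ 35.750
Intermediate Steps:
n = 1 (n = 2 - 1*1 = 2 - 1 = 1)
u = -1 (u = -1 + 0 = -1)
m(I, d) = (1 + I)*(-6 + I) (m(I, d) = (I - 6)*(1 + I) = (-6 + I)*(1 + I) = (1 + I)*(-6 + I))
S(-8)*(m(5, u) + 149) = (-2/(-8))*((-6 + 5**2 - 5*5) + 149) = (-2*(-1/8))*((-6 + 25 - 25) + 149) = (-6 + 149)/4 = (1/4)*143 = 143/4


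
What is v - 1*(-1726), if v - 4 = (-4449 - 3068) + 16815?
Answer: 11028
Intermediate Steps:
v = 9302 (v = 4 + ((-4449 - 3068) + 16815) = 4 + (-7517 + 16815) = 4 + 9298 = 9302)
v - 1*(-1726) = 9302 - 1*(-1726) = 9302 + 1726 = 11028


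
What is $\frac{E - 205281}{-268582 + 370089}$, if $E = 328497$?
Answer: $\frac{7248}{5971} \approx 1.2139$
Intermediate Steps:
$\frac{E - 205281}{-268582 + 370089} = \frac{328497 - 205281}{-268582 + 370089} = \frac{123216}{101507} = 123216 \cdot \frac{1}{101507} = \frac{7248}{5971}$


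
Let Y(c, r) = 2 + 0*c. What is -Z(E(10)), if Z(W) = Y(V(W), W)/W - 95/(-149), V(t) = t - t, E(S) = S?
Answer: -624/745 ≈ -0.83758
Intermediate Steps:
V(t) = 0
Y(c, r) = 2 (Y(c, r) = 2 + 0 = 2)
Z(W) = 95/149 + 2/W (Z(W) = 2/W - 95/(-149) = 2/W - 95*(-1/149) = 2/W + 95/149 = 95/149 + 2/W)
-Z(E(10)) = -(95/149 + 2/10) = -(95/149 + 2*(⅒)) = -(95/149 + ⅕) = -1*624/745 = -624/745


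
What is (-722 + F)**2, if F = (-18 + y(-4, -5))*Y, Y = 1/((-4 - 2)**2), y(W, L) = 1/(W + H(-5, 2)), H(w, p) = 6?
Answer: 2705976361/5184 ≈ 5.2199e+5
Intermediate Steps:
y(W, L) = 1/(6 + W) (y(W, L) = 1/(W + 6) = 1/(6 + W))
Y = 1/36 (Y = 1/((-6)**2) = 1/36 ≈ 0.027778)
F = -35/72 (F = (-18 + 1/(6 - 4))*(1/36) = (-18 + 1/2)*(1/36) = -35/2*1/36 = -35/72 ≈ -0.48611)
(-722 + F)**2 = (-722 - 35/72)**2 = (-52019/72)**2 = 2705976361/5184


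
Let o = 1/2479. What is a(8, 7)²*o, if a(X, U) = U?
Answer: 49/2479 ≈ 0.019766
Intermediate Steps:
o = 1/2479 ≈ 0.00040339
a(8, 7)²*o = 7²*(1/2479) = 49*(1/2479) = 49/2479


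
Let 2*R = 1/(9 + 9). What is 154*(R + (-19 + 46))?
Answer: 74921/18 ≈ 4162.3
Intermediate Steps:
R = 1/36 (R = 1/(2*(9 + 9)) = (½)/18 = (½)*(1/18) = 1/36 ≈ 0.027778)
154*(R + (-19 + 46)) = 154*(1/36 + (-19 + 46)) = 154*(1/36 + 27) = 154*(973/36) = 74921/18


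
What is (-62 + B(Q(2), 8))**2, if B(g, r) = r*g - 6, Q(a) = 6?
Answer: 400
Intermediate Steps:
B(g, r) = -6 + g*r (B(g, r) = g*r - 6 = -6 + g*r)
(-62 + B(Q(2), 8))**2 = (-62 + (-6 + 6*8))**2 = (-62 + (-6 + 48))**2 = (-62 + 42)**2 = (-20)**2 = 400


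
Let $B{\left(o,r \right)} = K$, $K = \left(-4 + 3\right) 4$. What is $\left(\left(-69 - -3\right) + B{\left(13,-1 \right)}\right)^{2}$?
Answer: $4900$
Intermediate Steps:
$K = -4$ ($K = \left(-1\right) 4 = -4$)
$B{\left(o,r \right)} = -4$
$\left(\left(-69 - -3\right) + B{\left(13,-1 \right)}\right)^{2} = \left(\left(-69 - -3\right) - 4\right)^{2} = \left(\left(-69 + 3\right) - 4\right)^{2} = \left(-66 - 4\right)^{2} = \left(-70\right)^{2} = 4900$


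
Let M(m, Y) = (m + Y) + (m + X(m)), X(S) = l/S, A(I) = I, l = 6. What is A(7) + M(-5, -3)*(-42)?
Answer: 3017/5 ≈ 603.40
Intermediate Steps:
X(S) = 6/S
M(m, Y) = Y + 2*m + 6/m (M(m, Y) = (m + Y) + (m + 6/m) = (Y + m) + (m + 6/m) = Y + 2*m + 6/m)
A(7) + M(-5, -3)*(-42) = 7 + (-3 + 2*(-5) + 6/(-5))*(-42) = 7 + (-3 - 10 + 6*(-⅕))*(-42) = 7 + (-3 - 10 - 6/5)*(-42) = 7 - 71/5*(-42) = 7 + 2982/5 = 3017/5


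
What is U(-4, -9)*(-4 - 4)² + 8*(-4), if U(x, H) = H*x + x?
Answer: 2016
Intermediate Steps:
U(x, H) = x + H*x
U(-4, -9)*(-4 - 4)² + 8*(-4) = (-4*(1 - 9))*(-4 - 4)² + 8*(-4) = -4*(-8)*(-8)² - 32 = 32*64 - 32 = 2048 - 32 = 2016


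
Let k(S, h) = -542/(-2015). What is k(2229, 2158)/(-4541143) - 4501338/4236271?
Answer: -3168389206766684/2981814421651715 ≈ -1.0626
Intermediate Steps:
k(S, h) = 542/2015 (k(S, h) = -542*(-1/2015) = 542/2015)
k(2229, 2158)/(-4541143) - 4501338/4236271 = (542/2015)/(-4541143) - 4501338/4236271 = (542/2015)*(-1/4541143) - 4501338*1/4236271 = -542/9150403145 - 4501338/4236271 = -3168389206766684/2981814421651715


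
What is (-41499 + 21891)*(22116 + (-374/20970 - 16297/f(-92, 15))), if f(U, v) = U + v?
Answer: -117818600488976/269115 ≈ -4.3780e+8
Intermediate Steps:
(-41499 + 21891)*(22116 + (-374/20970 - 16297/f(-92, 15))) = (-41499 + 21891)*(22116 + (-374/20970 - 16297/(-92 + 15))) = -19608*(22116 + (-374*1/20970 - 16297/(-77))) = -19608*(22116 + (-187/10485 - 16297*(-1/77))) = -19608*(22116 + (-187/10485 + 16297/77)) = -19608*(22116 + 170859646/807345) = -19608*18026101666/807345 = -117818600488976/269115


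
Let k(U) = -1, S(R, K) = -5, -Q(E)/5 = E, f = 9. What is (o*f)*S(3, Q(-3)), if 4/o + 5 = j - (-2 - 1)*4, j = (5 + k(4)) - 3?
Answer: -45/2 ≈ -22.500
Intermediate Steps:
Q(E) = -5*E
j = 1 (j = (5 - 1) - 3 = 4 - 3 = 1)
o = ½ (o = 4/(-5 + (1 - (-2 - 1)*4)) = 4/(-5 + (1 - (-3)*4)) = 4/(-5 + (1 - 1*(-12))) = 4/(-5 + (1 + 12)) = 4/(-5 + 13) = 4/8 = 4*(⅛) = ½ ≈ 0.50000)
(o*f)*S(3, Q(-3)) = ((½)*9)*(-5) = (9/2)*(-5) = -45/2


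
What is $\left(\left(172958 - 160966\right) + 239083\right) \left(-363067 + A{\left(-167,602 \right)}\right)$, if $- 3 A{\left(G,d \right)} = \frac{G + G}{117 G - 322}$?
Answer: $- \frac{5431410416749625}{59583} \approx -9.1157 \cdot 10^{10}$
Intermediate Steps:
$A{\left(G,d \right)} = - \frac{2 G}{3 \left(-322 + 117 G\right)}$ ($A{\left(G,d \right)} = - \frac{\left(G + G\right) \frac{1}{117 G - 322}}{3} = - \frac{2 G \frac{1}{-322 + 117 G}}{3} = - \frac{2 G}{3 \left(-322 + 117 G\right)}$)
$\left(\left(172958 - 160966\right) + 239083\right) \left(-363067 + A{\left(-167,602 \right)}\right) = \left(\left(172958 - 160966\right) + 239083\right) \left(-363067 - - \frac{334}{-966 + 351 \left(-167\right)}\right) = \left(11992 + 239083\right) \left(-363067 - - \frac{334}{-966 - 58617}\right) = 251075 \left(-363067 - - \frac{334}{-59583}\right) = 251075 \left(-363067 - \left(-334\right) \left(- \frac{1}{59583}\right)\right) = 251075 \left(-363067 - \frac{334}{59583}\right) = 251075 \left(- \frac{21632621395}{59583}\right) = - \frac{5431410416749625}{59583}$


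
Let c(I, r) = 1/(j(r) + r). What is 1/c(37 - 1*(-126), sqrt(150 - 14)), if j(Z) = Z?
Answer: 4*sqrt(34) ≈ 23.324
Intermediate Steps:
c(I, r) = 1/(2*r) (c(I, r) = 1/(r + r) = 1/(2*r))
1/c(37 - 1*(-126), sqrt(150 - 14)) = 1/(1/(2*(sqrt(150 - 14)))) = 1/(1/(2*(sqrt(136)))) = 1/(1/(2*((2*sqrt(34))))) = 1/((sqrt(34)/68)/2) = 1/(sqrt(34)/136) = 4*sqrt(34)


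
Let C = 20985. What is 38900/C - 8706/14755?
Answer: 78254818/61926735 ≈ 1.2637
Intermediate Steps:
38900/C - 8706/14755 = 38900/20985 - 8706/14755 = 38900*(1/20985) - 8706*1/14755 = 7780/4197 - 8706/14755 = 78254818/61926735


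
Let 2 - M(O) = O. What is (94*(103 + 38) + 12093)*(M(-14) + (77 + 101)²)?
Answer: 803499900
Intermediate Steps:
M(O) = 2 - O
(94*(103 + 38) + 12093)*(M(-14) + (77 + 101)²) = (94*(103 + 38) + 12093)*((2 - 1*(-14)) + (77 + 101)²) = (94*141 + 12093)*((2 + 14) + 178²) = (13254 + 12093)*(16 + 31684) = 25347*31700 = 803499900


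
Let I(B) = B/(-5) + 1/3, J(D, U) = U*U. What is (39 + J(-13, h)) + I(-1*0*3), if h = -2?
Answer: 130/3 ≈ 43.333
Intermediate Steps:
J(D, U) = U²
I(B) = ⅓ - B/5 (I(B) = B*(-⅕) + 1*(⅓) = -B/5 + ⅓ = ⅓ - B/5)
(39 + J(-13, h)) + I(-1*0*3) = (39 + (-2)²) + (⅓ - (-1*0)*3/5) = (39 + 4) + (⅓ - 0*3) = 43 + (⅓ - ⅕*0) = 43 + (⅓ + 0) = 43 + ⅓ = 130/3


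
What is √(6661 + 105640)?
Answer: √112301 ≈ 335.11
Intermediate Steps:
√(6661 + 105640) = √112301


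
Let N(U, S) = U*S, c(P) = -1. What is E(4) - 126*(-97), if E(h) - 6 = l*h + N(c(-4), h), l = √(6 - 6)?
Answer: 12224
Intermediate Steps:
N(U, S) = S*U
l = 0 (l = √0 = 0)
E(h) = 6 - h (E(h) = 6 + (0*h + h*(-1)) = 6 + (0 - h) = 6 - h)
E(4) - 126*(-97) = (6 - 1*4) - 126*(-97) = (6 - 4) + 12222 = 2 + 12222 = 12224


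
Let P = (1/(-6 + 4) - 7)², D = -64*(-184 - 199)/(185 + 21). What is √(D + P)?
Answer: √7436497/206 ≈ 13.238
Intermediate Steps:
D = 12256/103 (D = -64/(206/(-383)) = -64/(206*(-1/383)) = -64/(-206/383) = -64*(-383/206) = 12256/103 ≈ 118.99)
P = 225/4 (P = (1/(-2) - 7)² = (-½ - 7)² = (-15/2)² = 225/4 ≈ 56.250)
√(D + P) = √(12256/103 + 225/4) = √(72199/412) = √7436497/206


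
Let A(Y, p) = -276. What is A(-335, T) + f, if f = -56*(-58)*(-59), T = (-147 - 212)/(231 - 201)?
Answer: -191908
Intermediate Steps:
T = -359/30 ≈ -11.967
f = -191632 (f = 3248*(-59) = -191632)
A(-335, T) + f = -276 - 191632 = -191908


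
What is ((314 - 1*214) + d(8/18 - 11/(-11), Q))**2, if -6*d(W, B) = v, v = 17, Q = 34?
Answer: 339889/36 ≈ 9441.4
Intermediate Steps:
d(W, B) = -17/6 (d(W, B) = -1/6*17 = -17/6)
((314 - 1*214) + d(8/18 - 11/(-11), Q))**2 = ((314 - 1*214) - 17/6)**2 = ((314 - 214) - 17/6)**2 = (100 - 17/6)**2 = (583/6)**2 = 339889/36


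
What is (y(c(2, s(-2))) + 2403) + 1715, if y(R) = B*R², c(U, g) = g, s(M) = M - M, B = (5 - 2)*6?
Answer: 4118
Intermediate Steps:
B = 18 (B = 3*6 = 18)
s(M) = 0
y(R) = 18*R²
(y(c(2, s(-2))) + 2403) + 1715 = (18*0² + 2403) + 1715 = (18*0 + 2403) + 1715 = (0 + 2403) + 1715 = 2403 + 1715 = 4118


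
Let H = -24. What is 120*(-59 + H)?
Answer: -9960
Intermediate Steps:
120*(-59 + H) = 120*(-59 - 24) = 120*(-83) = -9960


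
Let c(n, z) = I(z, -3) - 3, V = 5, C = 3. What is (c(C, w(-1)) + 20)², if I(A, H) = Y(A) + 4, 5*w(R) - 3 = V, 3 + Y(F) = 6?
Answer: 576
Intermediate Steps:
Y(F) = 3 (Y(F) = -3 + 6 = 3)
w(R) = 8/5 (w(R) = ⅗ + (⅕)*5 = ⅗ + 1 = 8/5)
I(A, H) = 7 (I(A, H) = 3 + 4 = 7)
c(n, z) = 4 (c(n, z) = 7 - 3 = 4)
(c(C, w(-1)) + 20)² = (4 + 20)² = 24² = 576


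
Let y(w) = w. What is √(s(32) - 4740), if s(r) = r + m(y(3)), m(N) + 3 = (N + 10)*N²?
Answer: I*√4594 ≈ 67.779*I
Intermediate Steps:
m(N) = -3 + N²*(10 + N) (m(N) = -3 + (N + 10)*N² = -3 + (10 + N)*N² = -3 + N²*(10 + N))
s(r) = 114 + r (s(r) = r + (-3 + 3³ + 10*3²) = r + (-3 + 27 + 10*9) = r + (-3 + 27 + 90) = r + 114 = 114 + r)
√(s(32) - 4740) = √((114 + 32) - 4740) = √(146 - 4740) = √(-4594) = I*√4594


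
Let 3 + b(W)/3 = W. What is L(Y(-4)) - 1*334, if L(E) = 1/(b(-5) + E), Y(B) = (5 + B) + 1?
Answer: -7349/22 ≈ -334.05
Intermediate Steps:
b(W) = -9 + 3*W
Y(B) = 6 + B
L(E) = 1/(-24 + E) (L(E) = 1/((-9 + 3*(-5)) + E) = 1/((-9 - 15) + E) = 1/(-24 + E))
L(Y(-4)) - 1*334 = 1/(-24 + (6 - 4)) - 1*334 = 1/(-24 + 2) - 334 = 1/(-22) - 334 = -1/22 - 334 = -7349/22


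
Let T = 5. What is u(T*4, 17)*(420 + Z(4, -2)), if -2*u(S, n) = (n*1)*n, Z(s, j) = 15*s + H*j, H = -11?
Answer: -72539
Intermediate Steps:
Z(s, j) = -11*j + 15*s (Z(s, j) = 15*s - 11*j = -11*j + 15*s)
u(S, n) = -n²/2 (u(S, n) = -n*1*n/2 = -n*n/2 = -n²/2)
u(T*4, 17)*(420 + Z(4, -2)) = (-½*17²)*(420 + (-11*(-2) + 15*4)) = (-½*289)*(420 + (22 + 60)) = -289*(420 + 82)/2 = -289/2*502 = -72539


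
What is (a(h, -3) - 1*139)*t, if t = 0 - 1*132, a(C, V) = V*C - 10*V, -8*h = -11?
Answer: 29865/2 ≈ 14933.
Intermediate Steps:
h = 11/8 (h = -1/8*(-11) = 11/8 ≈ 1.3750)
a(C, V) = -10*V + C*V (a(C, V) = C*V - 10*V = -10*V + C*V)
t = -132 (t = 0 - 132 = -132)
(a(h, -3) - 1*139)*t = (-3*(-10 + 11/8) - 1*139)*(-132) = (-3*(-69/8) - 139)*(-132) = (207/8 - 139)*(-132) = -905/8*(-132) = 29865/2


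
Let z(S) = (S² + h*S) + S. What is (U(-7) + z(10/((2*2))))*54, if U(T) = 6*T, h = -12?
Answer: -6831/2 ≈ -3415.5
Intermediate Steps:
z(S) = S² - 11*S (z(S) = (S² - 12*S) + S = S² - 11*S)
(U(-7) + z(10/((2*2))))*54 = (6*(-7) + (10/((2*2)))*(-11 + 10/((2*2))))*54 = (-42 + (10/4)*(-11 + 10/4))*54 = (-42 + (10*(¼))*(-11 + 10*(¼)))*54 = (-42 + 5*(-11 + 5/2)/2)*54 = (-42 + (5/2)*(-17/2))*54 = (-42 - 85/4)*54 = -253/4*54 = -6831/2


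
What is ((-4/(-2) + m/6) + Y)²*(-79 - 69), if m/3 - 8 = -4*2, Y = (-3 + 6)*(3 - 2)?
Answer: -3700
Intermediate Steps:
Y = 3 (Y = 3*1 = 3)
m = 0 (m = 24 + 3*(-4*2) = 24 + 3*(-8) = 24 - 24 = 0)
((-4/(-2) + m/6) + Y)²*(-79 - 69) = ((-4/(-2) + 0/6) + 3)²*(-79 - 69) = ((-4*(-½) + 0*(⅙)) + 3)²*(-148) = ((2 + 0) + 3)²*(-148) = (2 + 3)²*(-148) = 5²*(-148) = 25*(-148) = -3700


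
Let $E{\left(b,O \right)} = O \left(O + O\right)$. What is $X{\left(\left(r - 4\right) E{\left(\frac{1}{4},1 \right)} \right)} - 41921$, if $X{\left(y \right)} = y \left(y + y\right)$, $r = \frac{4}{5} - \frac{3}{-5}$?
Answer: $- \frac{1046673}{25} \approx -41867.0$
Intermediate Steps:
$E{\left(b,O \right)} = 2 O^{2}$ ($E{\left(b,O \right)} = O 2 O = 2 O^{2}$)
$r = \frac{7}{5}$ ($r = 4 \cdot \frac{1}{5} - - \frac{3}{5} = \frac{4}{5} + \frac{3}{5} = \frac{7}{5} \approx 1.4$)
$X{\left(y \right)} = 2 y^{2}$ ($X{\left(y \right)} = y 2 y = 2 y^{2}$)
$X{\left(\left(r - 4\right) E{\left(\frac{1}{4},1 \right)} \right)} - 41921 = 2 \left(\left(\frac{7}{5} - 4\right) 2 \cdot 1^{2}\right)^{2} - 41921 = 2 \left(- \frac{13 \cdot 2 \cdot 1}{5}\right)^{2} - 41921 = 2 \left(\left(- \frac{13}{5}\right) 2\right)^{2} - 41921 = 2 \left(- \frac{26}{5}\right)^{2} - 41921 = 2 \cdot \frac{676}{25} - 41921 = \frac{1352}{25} - 41921 = - \frac{1046673}{25}$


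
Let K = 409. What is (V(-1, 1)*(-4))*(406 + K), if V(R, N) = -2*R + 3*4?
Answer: -45640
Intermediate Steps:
V(R, N) = 12 - 2*R (V(R, N) = -2*R + 12 = 12 - 2*R)
(V(-1, 1)*(-4))*(406 + K) = ((12 - 2*(-1))*(-4))*(406 + 409) = ((12 + 2)*(-4))*815 = (14*(-4))*815 = -56*815 = -45640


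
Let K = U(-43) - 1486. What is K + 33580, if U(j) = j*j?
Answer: 33943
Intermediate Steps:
U(j) = j²
K = 363 (K = (-43)² - 1486 = 1849 - 1486 = 363)
K + 33580 = 363 + 33580 = 33943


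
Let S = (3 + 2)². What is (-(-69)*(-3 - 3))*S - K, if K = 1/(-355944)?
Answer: -3684020399/355944 ≈ -10350.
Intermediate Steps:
S = 25 (S = 5² = 25)
K = -1/355944 ≈ -2.8094e-6
(-(-69)*(-3 - 3))*S - K = -(-69)*(-3 - 3)*25 - 1*(-1/355944) = -(-69)*(-6)*25 + 1/355944 = -23*18*25 + 1/355944 = -414*25 + 1/355944 = -10350 + 1/355944 = -3684020399/355944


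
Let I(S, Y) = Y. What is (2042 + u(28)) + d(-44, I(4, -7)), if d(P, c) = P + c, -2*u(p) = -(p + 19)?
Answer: 4029/2 ≈ 2014.5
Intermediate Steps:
u(p) = 19/2 + p/2 (u(p) = -(-1)*(p + 19)/2 = -(-1)*(19 + p)/2 = -(-19 - p)/2 = 19/2 + p/2)
(2042 + u(28)) + d(-44, I(4, -7)) = (2042 + (19/2 + (1/2)*28)) + (-44 - 7) = (2042 + (19/2 + 14)) - 51 = (2042 + 47/2) - 51 = 4131/2 - 51 = 4029/2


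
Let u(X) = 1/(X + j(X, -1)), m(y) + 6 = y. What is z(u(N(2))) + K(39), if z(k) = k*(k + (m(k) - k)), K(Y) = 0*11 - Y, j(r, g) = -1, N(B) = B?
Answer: -44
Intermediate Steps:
m(y) = -6 + y
u(X) = 1/(-1 + X) (u(X) = 1/(X - 1) = 1/(-1 + X))
K(Y) = -Y (K(Y) = 0 - Y = -Y)
z(k) = k*(-6 + k) (z(k) = k*(k + ((-6 + k) - k)) = k*(k - 6) = k*(-6 + k))
z(u(N(2))) + K(39) = (-6 + 1/(-1 + 2))/(-1 + 2) - 1*39 = (-6 + 1/1)/1 - 39 = 1*(-6 + 1) - 39 = 1*(-5) - 39 = -5 - 39 = -44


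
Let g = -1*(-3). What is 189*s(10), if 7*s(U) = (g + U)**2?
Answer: 4563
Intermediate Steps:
g = 3
s(U) = (3 + U)**2/7
189*s(10) = 189*((3 + 10)**2/7) = 189*((1/7)*13**2) = 189*((1/7)*169) = 189*(169/7) = 4563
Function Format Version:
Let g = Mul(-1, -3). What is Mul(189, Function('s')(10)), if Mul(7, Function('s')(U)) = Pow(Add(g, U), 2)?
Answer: 4563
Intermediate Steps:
g = 3
Function('s')(U) = Mul(Rational(1, 7), Pow(Add(3, U), 2))
Mul(189, Function('s')(10)) = Mul(189, Mul(Rational(1, 7), Pow(Add(3, 10), 2))) = Mul(189, Mul(Rational(1, 7), Pow(13, 2))) = Mul(189, Mul(Rational(1, 7), 169)) = Mul(189, Rational(169, 7)) = 4563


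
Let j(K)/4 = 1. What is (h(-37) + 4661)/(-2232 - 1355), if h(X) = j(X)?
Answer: -4665/3587 ≈ -1.3005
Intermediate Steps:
j(K) = 4 (j(K) = 4*1 = 4)
h(X) = 4
(h(-37) + 4661)/(-2232 - 1355) = (4 + 4661)/(-2232 - 1355) = 4665/(-3587) = 4665*(-1/3587) = -4665/3587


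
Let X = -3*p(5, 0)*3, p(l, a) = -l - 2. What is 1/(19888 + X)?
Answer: 1/19951 ≈ 5.0123e-5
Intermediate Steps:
p(l, a) = -2 - l
X = 63 (X = -3*(-2 - 1*5)*3 = -3*(-2 - 5)*3 = -3*(-7)*3 = 21*3 = 63)
1/(19888 + X) = 1/(19888 + 63) = 1/19951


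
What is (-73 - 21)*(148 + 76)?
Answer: -21056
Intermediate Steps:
(-73 - 21)*(148 + 76) = -94*224 = -21056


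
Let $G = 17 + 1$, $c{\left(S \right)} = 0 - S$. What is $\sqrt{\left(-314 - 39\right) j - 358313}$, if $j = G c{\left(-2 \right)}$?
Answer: $i \sqrt{371021} \approx 609.12 i$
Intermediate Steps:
$c{\left(S \right)} = - S$
$G = 18$
$j = 36$ ($j = 18 \left(\left(-1\right) \left(-2\right)\right) = 18 \cdot 2 = 36$)
$\sqrt{\left(-314 - 39\right) j - 358313} = \sqrt{\left(-314 - 39\right) 36 - 358313} = \sqrt{\left(-353\right) 36 - 358313} = \sqrt{-12708 - 358313} = \sqrt{-371021} = i \sqrt{371021}$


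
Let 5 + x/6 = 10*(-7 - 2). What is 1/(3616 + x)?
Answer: 1/3046 ≈ 0.00032830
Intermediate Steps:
x = -570 (x = -30 + 6*(10*(-7 - 2)) = -30 + 6*(10*(-9)) = -30 + 6*(-90) = -30 - 540 = -570)
1/(3616 + x) = 1/(3616 - 570) = 1/3046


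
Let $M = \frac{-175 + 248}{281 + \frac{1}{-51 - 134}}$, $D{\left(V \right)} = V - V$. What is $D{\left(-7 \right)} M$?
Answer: $0$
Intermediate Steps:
$D{\left(V \right)} = 0$
$M = \frac{13505}{51984}$ ($M = \frac{73}{281 + \frac{1}{-185}} = \frac{73}{281 - \frac{1}{185}} = \frac{73}{\frac{51984}{185}} = 73 \cdot \frac{185}{51984} = \frac{13505}{51984} \approx 0.25979$)
$D{\left(-7 \right)} M = 0 \cdot \frac{13505}{51984} = 0$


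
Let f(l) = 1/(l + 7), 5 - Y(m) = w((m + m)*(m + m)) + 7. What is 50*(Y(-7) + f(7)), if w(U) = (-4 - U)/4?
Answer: 16825/7 ≈ 2403.6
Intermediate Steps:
w(U) = -1 - U/4 (w(U) = (-4 - U)*(1/4) = -1 - U/4)
Y(m) = -1 + m**2 (Y(m) = 5 - ((-1 - (m + m)*(m + m)/4) + 7) = 5 - ((-1 - 2*m*2*m/4) + 7) = 5 - ((-1 - m**2) + 7) = 5 - (6 - m**2) = 5 + (-6 + m**2) = -1 + m**2)
f(l) = 1/(7 + l)
50*(Y(-7) + f(7)) = 50*((-1 + (-7)**2) + 1/(7 + 7)) = 50*((-1 + 49) + 1/14) = 50*(48 + 1/14) = 50*(673/14) = 16825/7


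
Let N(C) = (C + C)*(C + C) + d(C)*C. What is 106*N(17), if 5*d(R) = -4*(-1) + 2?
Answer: 623492/5 ≈ 1.2470e+5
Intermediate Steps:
d(R) = 6/5 (d(R) = (-4*(-1) + 2)/5 = (4 + 2)/5 = (1/5)*6 = 6/5)
N(C) = 4*C**2 + 6*C/5 (N(C) = (C + C)*(C + C) + 6*C/5 = (2*C)*(2*C) + 6*C/5 = 4*C**2 + 6*C/5)
106*N(17) = 106*((2/5)*17*(3 + 10*17)) = 106*((2/5)*17*(3 + 170)) = 106*((2/5)*17*173) = 106*(5882/5) = 623492/5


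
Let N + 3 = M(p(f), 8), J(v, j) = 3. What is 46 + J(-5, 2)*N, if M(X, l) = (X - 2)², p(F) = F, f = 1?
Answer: 40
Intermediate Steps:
M(X, l) = (-2 + X)²
N = -2 (N = -3 + (-2 + 1)² = -3 + (-1)² = -3 + 1 = -2)
46 + J(-5, 2)*N = 46 + 3*(-2) = 46 - 6 = 40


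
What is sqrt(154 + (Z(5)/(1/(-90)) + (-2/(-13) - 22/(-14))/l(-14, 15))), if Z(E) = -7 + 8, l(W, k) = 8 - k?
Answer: sqrt(527943)/91 ≈ 7.9846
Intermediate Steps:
Z(E) = 1
sqrt(154 + (Z(5)/(1/(-90)) + (-2/(-13) - 22/(-14))/l(-14, 15))) = sqrt(154 + (1/1/(-90) + (-2/(-13) - 22/(-14))/(8 - 1*15))) = sqrt(154 + (1/(-1/90) + (-2*(-1/13) - 22*(-1/14))/(8 - 15))) = sqrt(154 + (1*(-90) + (2/13 + 11/7)/(-7))) = sqrt(154 + (-90 + (157/91)*(-1/7))) = sqrt(154 + (-90 - 157/637)) = sqrt(154 - 57487/637) = sqrt(40611/637) = sqrt(527943)/91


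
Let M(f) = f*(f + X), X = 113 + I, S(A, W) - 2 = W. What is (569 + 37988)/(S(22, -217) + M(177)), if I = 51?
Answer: 38557/60142 ≈ 0.64110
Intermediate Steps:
S(A, W) = 2 + W
X = 164 (X = 113 + 51 = 164)
M(f) = f*(164 + f) (M(f) = f*(f + 164) = f*(164 + f))
(569 + 37988)/(S(22, -217) + M(177)) = (569 + 37988)/((2 - 217) + 177*(164 + 177)) = 38557/(-215 + 177*341) = 38557/(-215 + 60357) = 38557/60142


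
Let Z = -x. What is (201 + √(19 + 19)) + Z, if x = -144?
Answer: 345 + √38 ≈ 351.16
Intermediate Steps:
Z = 144 (Z = -1*(-144) = 144)
(201 + √(19 + 19)) + Z = (201 + √(19 + 19)) + 144 = (201 + √38) + 144 = 345 + √38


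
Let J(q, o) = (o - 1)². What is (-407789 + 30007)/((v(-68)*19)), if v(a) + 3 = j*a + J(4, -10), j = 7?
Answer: 188891/3401 ≈ 55.540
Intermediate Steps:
J(q, o) = (-1 + o)²
v(a) = 118 + 7*a (v(a) = -3 + (7*a + (-1 - 10)²) = -3 + (7*a + (-11)²) = -3 + (7*a + 121) = -3 + (121 + 7*a) = 118 + 7*a)
(-407789 + 30007)/((v(-68)*19)) = (-407789 + 30007)/(((118 + 7*(-68))*19)) = -377782*1/(19*(118 - 476)) = -377782/((-358*19)) = -377782/(-6802) = -377782*(-1/6802) = 188891/3401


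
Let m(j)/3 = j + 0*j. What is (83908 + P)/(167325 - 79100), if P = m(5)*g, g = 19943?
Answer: 383053/88225 ≈ 4.3418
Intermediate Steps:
m(j) = 3*j (m(j) = 3*(j + 0*j) = 3*(j + 0) = 3*j)
P = 299145 (P = (3*5)*19943 = 15*19943 = 299145)
(83908 + P)/(167325 - 79100) = (83908 + 299145)/(167325 - 79100) = 383053/88225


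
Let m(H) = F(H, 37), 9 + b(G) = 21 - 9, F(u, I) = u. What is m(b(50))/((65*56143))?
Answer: 3/3649295 ≈ 8.2208e-7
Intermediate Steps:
b(G) = 3 (b(G) = -9 + (21 - 9) = -9 + 12 = 3)
m(H) = H
m(b(50))/((65*56143)) = 3/((65*56143)) = 3/3649295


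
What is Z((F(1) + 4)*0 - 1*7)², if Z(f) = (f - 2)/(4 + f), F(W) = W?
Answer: 9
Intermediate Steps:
Z(f) = (-2 + f)/(4 + f)
Z((F(1) + 4)*0 - 1*7)² = ((-2 + ((1 + 4)*0 - 1*7))/(4 + ((1 + 4)*0 - 1*7)))² = ((-2 + (5*0 - 7))/(4 + (5*0 - 7)))² = ((-2 + (0 - 7))/(4 + (0 - 7)))² = ((-2 - 7)/(4 - 7))² = (-9/(-3))² = (-⅓*(-9))² = 3² = 9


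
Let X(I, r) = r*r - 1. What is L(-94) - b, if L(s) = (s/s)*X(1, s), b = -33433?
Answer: 42268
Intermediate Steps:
X(I, r) = -1 + r² (X(I, r) = r² - 1 = -1 + r²)
L(s) = -1 + s² (L(s) = (s/s)*(-1 + s²) = 1*(-1 + s²) = -1 + s²)
L(-94) - b = (-1 + (-94)²) - 1*(-33433) = (-1 + 8836) + 33433 = 8835 + 33433 = 42268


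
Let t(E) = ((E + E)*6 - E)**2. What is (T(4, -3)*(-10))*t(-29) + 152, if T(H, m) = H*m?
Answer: 12211472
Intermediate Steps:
t(E) = 121*E**2 (t(E) = ((2*E)*6 - E)**2 = (12*E - E)**2 = (11*E)**2 = 121*E**2)
(T(4, -3)*(-10))*t(-29) + 152 = ((4*(-3))*(-10))*(121*(-29)**2) + 152 = (-12*(-10))*(121*841) + 152 = 120*101761 + 152 = 12211320 + 152 = 12211472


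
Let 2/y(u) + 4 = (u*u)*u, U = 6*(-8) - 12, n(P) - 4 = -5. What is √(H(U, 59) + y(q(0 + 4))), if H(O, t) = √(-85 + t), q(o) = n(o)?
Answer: √(-10 + 25*I*√26)/5 ≈ 1.5354 + 1.6605*I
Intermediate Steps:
n(P) = -1 (n(P) = 4 - 5 = -1)
q(o) = -1
U = -60 (U = -48 - 12 = -60)
y(u) = 2/(-4 + u³) (y(u) = 2/(-4 + (u*u)*u) = 2/(-4 + u²*u) = 2/(-4 + u³))
√(H(U, 59) + y(q(0 + 4))) = √(√(-85 + 59) + 2/(-4 + (-1)³)) = √(√(-26) + 2/(-4 - 1)) = √(I*√26 + 2/(-5)) = √(I*√26 + 2*(-⅕)) = √(I*√26 - ⅖) = √(-⅖ + I*√26)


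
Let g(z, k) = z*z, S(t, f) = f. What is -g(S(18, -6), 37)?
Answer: -36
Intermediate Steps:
g(z, k) = z**2
-g(S(18, -6), 37) = -1*(-6)**2 = -1*36 = -36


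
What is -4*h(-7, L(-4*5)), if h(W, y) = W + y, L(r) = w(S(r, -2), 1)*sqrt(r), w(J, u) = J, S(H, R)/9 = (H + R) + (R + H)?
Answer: 28 + 3168*I*sqrt(5) ≈ 28.0 + 7083.9*I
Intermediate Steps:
S(H, R) = 18*H + 18*R (S(H, R) = 9*((H + R) + (R + H)) = 9*((H + R) + (H + R)) = 9*(2*H + 2*R) = 18*H + 18*R)
L(r) = sqrt(r)*(-36 + 18*r) (L(r) = (18*r + 18*(-2))*sqrt(r) = (18*r - 36)*sqrt(r) = (-36 + 18*r)*sqrt(r) = sqrt(r)*(-36 + 18*r))
-4*h(-7, L(-4*5)) = -4*(-7 + 18*sqrt(-4*5)*(-2 - 4*5)) = -4*(-7 + 18*sqrt(-20)*(-2 - 20)) = -4*(-7 + 18*(2*I*sqrt(5))*(-22)) = -4*(-7 - 792*I*sqrt(5)) = 28 + 3168*I*sqrt(5)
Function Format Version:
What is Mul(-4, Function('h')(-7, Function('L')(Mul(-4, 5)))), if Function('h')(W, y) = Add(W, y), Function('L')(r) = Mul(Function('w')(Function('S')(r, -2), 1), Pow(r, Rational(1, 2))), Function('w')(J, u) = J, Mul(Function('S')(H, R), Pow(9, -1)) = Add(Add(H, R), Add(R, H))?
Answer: Add(28, Mul(3168, I, Pow(5, Rational(1, 2)))) ≈ Add(28.000, Mul(7083.9, I))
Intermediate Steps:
Function('S')(H, R) = Add(Mul(18, H), Mul(18, R)) (Function('S')(H, R) = Mul(9, Add(Add(H, R), Add(R, H))) = Mul(9, Add(Add(H, R), Add(H, R))) = Mul(9, Add(Mul(2, H), Mul(2, R))) = Add(Mul(18, H), Mul(18, R)))
Function('L')(r) = Mul(Pow(r, Rational(1, 2)), Add(-36, Mul(18, r))) (Function('L')(r) = Mul(Add(Mul(18, r), Mul(18, -2)), Pow(r, Rational(1, 2))) = Mul(Add(Mul(18, r), -36), Pow(r, Rational(1, 2))) = Mul(Add(-36, Mul(18, r)), Pow(r, Rational(1, 2))) = Mul(Pow(r, Rational(1, 2)), Add(-36, Mul(18, r))))
Mul(-4, Function('h')(-7, Function('L')(Mul(-4, 5)))) = Mul(-4, Add(-7, Mul(18, Pow(Mul(-4, 5), Rational(1, 2)), Add(-2, Mul(-4, 5))))) = Mul(-4, Add(-7, Mul(18, Pow(-20, Rational(1, 2)), Add(-2, -20)))) = Mul(-4, Add(-7, Mul(18, Mul(2, I, Pow(5, Rational(1, 2))), -22))) = Mul(-4, Add(-7, Mul(-792, I, Pow(5, Rational(1, 2))))) = Add(28, Mul(3168, I, Pow(5, Rational(1, 2))))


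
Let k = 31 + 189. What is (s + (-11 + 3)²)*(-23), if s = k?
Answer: -6532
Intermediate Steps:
k = 220
s = 220
(s + (-11 + 3)²)*(-23) = (220 + (-11 + 3)²)*(-23) = (220 + (-8)²)*(-23) = (220 + 64)*(-23) = 284*(-23) = -6532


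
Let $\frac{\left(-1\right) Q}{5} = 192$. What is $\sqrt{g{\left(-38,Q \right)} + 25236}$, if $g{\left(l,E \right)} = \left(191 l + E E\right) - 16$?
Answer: $\sqrt{939562} \approx 969.31$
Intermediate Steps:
$Q = -960$ ($Q = \left(-5\right) 192 = -960$)
$g{\left(l,E \right)} = -16 + E^{2} + 191 l$ ($g{\left(l,E \right)} = \left(191 l + E^{2}\right) - 16 = \left(E^{2} + 191 l\right) - 16 = -16 + E^{2} + 191 l$)
$\sqrt{g{\left(-38,Q \right)} + 25236} = \sqrt{\left(-16 + \left(-960\right)^{2} + 191 \left(-38\right)\right) + 25236} = \sqrt{\left(-16 + 921600 - 7258\right) + 25236} = \sqrt{914326 + 25236} = \sqrt{939562}$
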